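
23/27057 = 23/27057 = 0.00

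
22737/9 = 7579/3=2526.33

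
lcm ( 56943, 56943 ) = 56943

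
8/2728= 1/341  =  0.00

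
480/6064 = 30/379 = 0.08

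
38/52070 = 19/26035 = 0.00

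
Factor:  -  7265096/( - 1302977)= 2^3*13^ ( - 1)*73^ ( - 1)*1373^( - 1)*908137^1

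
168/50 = 84/25=3.36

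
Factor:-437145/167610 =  -2^( - 1 )*37^ (  -  1 )*193^1 =-  193/74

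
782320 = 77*10160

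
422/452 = 211/226 = 0.93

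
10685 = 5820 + 4865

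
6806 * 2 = 13612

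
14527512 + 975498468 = 990025980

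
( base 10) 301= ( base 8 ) 455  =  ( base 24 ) cd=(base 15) 151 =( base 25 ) C1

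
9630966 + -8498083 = 1132883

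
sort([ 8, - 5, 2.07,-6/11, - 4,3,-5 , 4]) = [ - 5, - 5,-4, - 6/11, 2.07, 3,4,8 ] 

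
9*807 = 7263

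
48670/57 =48670/57 = 853.86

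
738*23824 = 17582112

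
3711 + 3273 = 6984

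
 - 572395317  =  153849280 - 726244597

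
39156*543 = 21261708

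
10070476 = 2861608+7208868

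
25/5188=25/5188=0.00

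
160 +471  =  631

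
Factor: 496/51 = 2^4*3^(-1 ) * 17^( - 1)*31^1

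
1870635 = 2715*689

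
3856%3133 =723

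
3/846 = 1/282 = 0.00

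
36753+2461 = 39214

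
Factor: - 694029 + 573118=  - 7^1*23^1*751^1 = - 120911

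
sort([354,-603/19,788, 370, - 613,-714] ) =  [  -  714,  -  613, - 603/19,  354, 370, 788]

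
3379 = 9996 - 6617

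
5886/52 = 113+5/26 = 113.19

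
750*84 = 63000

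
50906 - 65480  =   - 14574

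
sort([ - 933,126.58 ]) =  [-933,126.58 ]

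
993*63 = 62559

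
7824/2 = 3912 = 3912.00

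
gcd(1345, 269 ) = 269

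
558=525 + 33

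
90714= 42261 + 48453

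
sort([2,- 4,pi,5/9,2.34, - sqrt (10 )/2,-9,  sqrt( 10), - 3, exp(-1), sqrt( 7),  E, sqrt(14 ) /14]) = [ - 9,-4, - 3, - sqrt( 10)/2, sqrt( 14 ) /14, exp( - 1), 5/9,2 , 2.34, sqrt( 7), E, pi, sqrt( 10)] 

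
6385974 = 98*65163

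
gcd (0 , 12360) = 12360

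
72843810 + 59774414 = 132618224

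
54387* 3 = 163161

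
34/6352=17/3176 = 0.01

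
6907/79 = 6907/79 = 87.43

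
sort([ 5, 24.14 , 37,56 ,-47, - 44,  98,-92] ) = [ - 92, - 47, - 44, 5,24.14,37,56  ,  98 ] 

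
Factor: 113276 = 2^2*28319^1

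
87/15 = 29/5 = 5.80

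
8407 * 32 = 269024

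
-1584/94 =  - 792/47 = - 16.85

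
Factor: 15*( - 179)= - 2685 =-3^1*5^1*179^1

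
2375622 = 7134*333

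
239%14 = 1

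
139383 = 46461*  3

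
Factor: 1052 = 2^2*263^1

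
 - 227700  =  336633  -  564333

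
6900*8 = 55200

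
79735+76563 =156298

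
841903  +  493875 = 1335778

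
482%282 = 200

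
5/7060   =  1/1412 = 0.00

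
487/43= 11 + 14/43 = 11.33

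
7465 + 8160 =15625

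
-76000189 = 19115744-95115933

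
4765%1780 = 1205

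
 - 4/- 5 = 4/5 = 0.80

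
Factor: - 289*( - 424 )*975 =2^3*3^1*5^2*13^1*17^2*53^1  =  119472600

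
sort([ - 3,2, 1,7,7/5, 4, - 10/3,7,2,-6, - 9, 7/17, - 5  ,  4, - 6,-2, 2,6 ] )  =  [ - 9, - 6, - 6,  -  5, - 10/3, - 3, - 2, 7/17, 1, 7/5, 2,2, 2,4,4, 6,  7,  7 ]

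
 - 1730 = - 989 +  - 741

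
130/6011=130/6011 = 0.02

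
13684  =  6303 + 7381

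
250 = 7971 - 7721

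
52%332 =52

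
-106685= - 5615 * 19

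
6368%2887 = 594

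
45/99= 5/11 = 0.45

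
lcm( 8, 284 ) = 568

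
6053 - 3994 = 2059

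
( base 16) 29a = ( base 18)210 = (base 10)666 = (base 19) 1G1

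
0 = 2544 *0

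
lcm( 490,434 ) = 15190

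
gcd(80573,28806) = 1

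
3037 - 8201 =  - 5164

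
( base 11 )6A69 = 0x2437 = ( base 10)9271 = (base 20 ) 133b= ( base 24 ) G27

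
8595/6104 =8595/6104= 1.41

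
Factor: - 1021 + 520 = - 3^1*167^1 = -501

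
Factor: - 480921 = - 3^1 *7^1 *22901^1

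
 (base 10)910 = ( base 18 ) 2ea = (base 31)TB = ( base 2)1110001110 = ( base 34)QQ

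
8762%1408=314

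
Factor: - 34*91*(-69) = 213486 = 2^1*3^1*7^1*13^1 *17^1 * 23^1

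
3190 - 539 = 2651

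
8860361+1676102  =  10536463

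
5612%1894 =1824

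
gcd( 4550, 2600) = 650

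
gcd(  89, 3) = 1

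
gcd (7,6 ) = 1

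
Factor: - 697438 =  - 2^1*7^1*31^1 * 1607^1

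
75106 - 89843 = -14737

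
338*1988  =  671944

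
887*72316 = 64144292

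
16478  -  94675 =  - 78197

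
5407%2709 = 2698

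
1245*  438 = 545310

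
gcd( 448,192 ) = 64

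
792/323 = 792/323 = 2.45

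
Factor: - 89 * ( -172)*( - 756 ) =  - 11572848  =  - 2^4*3^3*7^1*43^1  *  89^1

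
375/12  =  125/4 =31.25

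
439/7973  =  439/7973  =  0.06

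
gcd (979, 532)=1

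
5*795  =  3975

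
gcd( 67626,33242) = 2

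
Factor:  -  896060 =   -  2^2*5^1 * 11^1*4073^1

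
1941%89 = 72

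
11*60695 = 667645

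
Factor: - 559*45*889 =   -  22362795 = - 3^2*5^1 * 7^1 * 13^1*43^1 * 127^1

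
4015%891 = 451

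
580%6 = 4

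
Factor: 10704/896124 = 892/74677 = 2^2*53^( - 1 ) * 223^1*1409^(-1 )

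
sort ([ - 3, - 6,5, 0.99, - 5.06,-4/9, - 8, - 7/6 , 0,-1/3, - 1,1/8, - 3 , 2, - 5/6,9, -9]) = [ -9, - 8,- 6,-5.06, - 3,  -  3,-7/6, - 1  ,-5/6, - 4/9,- 1/3, 0,1/8 , 0.99 , 2,5 , 9] 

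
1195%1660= 1195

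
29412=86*342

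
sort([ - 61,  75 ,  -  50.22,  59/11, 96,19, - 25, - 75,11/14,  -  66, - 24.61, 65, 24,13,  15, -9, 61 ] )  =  [-75, - 66, - 61, - 50.22, - 25, - 24.61,-9, 11/14, 59/11,13, 15, 19, 24,61, 65, 75, 96]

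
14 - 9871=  -9857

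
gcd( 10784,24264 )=2696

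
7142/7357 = 7142/7357 = 0.97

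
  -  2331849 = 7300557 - 9632406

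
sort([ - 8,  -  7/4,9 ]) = [  -  8,  -  7/4, 9 ]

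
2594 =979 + 1615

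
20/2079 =20/2079 = 0.01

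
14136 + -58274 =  - 44138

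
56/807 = 56/807 = 0.07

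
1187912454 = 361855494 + 826056960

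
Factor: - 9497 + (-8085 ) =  - 2^1*59^1*149^1 = - 17582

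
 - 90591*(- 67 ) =6069597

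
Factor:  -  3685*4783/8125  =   - 5^(-3) * 11^1*13^(  -  1 ) *67^1*4783^1= - 3525071/1625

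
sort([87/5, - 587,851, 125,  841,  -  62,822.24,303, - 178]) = [  -  587, -178,-62,87/5, 125, 303,822.24, 841,851]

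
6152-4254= 1898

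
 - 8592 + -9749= -18341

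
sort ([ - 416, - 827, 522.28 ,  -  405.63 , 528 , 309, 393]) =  [ - 827, - 416, - 405.63 , 309, 393,522.28, 528 ] 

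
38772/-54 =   -  718 +0/1 = - 718.00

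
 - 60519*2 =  - 121038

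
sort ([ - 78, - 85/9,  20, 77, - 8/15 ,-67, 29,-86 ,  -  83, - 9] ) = [ - 86, - 83, - 78, - 67 , - 85/9,  -  9,-8/15,20,29, 77 ]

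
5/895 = 1/179 = 0.01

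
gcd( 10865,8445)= 5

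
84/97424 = 21/24356 =0.00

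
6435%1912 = 699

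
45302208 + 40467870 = 85770078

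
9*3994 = 35946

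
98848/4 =24712= 24712.00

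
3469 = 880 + 2589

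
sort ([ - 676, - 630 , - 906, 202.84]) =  [-906, - 676, - 630 , 202.84]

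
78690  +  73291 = 151981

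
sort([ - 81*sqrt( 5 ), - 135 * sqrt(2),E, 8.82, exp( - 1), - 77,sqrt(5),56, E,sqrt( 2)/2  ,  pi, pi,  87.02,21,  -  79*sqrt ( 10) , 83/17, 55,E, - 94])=[ - 79*sqrt(10 ), - 135*sqrt(2), - 81*sqrt (5 ), - 94 ,- 77, exp( - 1), sqrt( 2)/2,sqrt(5 ),E, E, E, pi,pi , 83/17,8.82, 21,55,  56, 87.02] 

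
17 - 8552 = -8535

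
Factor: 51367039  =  51367039^1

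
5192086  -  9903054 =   -  4710968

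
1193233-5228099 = -4034866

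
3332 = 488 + 2844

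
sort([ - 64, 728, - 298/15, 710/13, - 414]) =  [ - 414, - 64 , - 298/15,  710/13, 728]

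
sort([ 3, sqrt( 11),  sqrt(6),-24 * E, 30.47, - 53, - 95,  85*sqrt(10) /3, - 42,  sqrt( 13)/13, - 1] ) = [-95, - 24*E,  -  53, - 42, - 1,  sqrt(13)/13, sqrt(6 ), 3,sqrt( 11 ), 30.47, 85*sqrt( 10 )/3]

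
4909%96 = 13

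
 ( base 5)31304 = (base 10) 2079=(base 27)2n0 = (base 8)4037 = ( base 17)735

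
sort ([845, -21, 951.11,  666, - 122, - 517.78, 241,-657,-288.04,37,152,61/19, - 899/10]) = [ - 657, - 517.78 , - 288.04,  -  122,-899/10, - 21,  61/19,  37, 152,241,666,845, 951.11] 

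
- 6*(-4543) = 27258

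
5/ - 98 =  - 5/98 = - 0.05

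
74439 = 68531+5908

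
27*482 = 13014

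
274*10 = 2740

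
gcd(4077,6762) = 3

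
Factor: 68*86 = 2^3*17^1 *43^1  =  5848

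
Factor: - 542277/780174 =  - 677/974 = - 2^ ( - 1)* 487^( - 1 )*677^1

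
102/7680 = 17/1280 = 0.01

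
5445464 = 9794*556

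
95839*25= 2395975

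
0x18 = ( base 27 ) o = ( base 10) 24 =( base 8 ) 30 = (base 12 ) 20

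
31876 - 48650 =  - 16774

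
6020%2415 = 1190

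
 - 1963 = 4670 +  - 6633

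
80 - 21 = 59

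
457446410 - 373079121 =84367289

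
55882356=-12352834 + 68235190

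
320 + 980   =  1300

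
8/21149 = 8/21149 = 0.00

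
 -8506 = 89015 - 97521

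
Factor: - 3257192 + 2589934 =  - 2^1*37^1*71^1*127^1 = -  667258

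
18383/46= 399 + 29/46 = 399.63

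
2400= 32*75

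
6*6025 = 36150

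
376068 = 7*53724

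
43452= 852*51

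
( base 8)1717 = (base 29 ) 14i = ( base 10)975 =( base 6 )4303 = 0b1111001111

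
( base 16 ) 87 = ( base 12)b3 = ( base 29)4J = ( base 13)A5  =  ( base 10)135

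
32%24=8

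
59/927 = 59/927 = 0.06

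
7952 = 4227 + 3725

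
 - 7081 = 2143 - 9224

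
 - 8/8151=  - 1 + 8143/8151 = - 0.00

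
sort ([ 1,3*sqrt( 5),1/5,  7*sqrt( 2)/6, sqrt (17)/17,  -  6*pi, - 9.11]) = [-6*pi,-9.11,1/5, sqrt( 17)/17, 1, 7*sqrt( 2 )/6, 3*sqrt (5) ] 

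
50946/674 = 75 + 198/337 = 75.59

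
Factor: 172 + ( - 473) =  - 7^1*43^1 =- 301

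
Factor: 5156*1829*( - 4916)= - 46359472784= - 2^4*31^1*59^1*1229^1* 1289^1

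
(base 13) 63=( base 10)81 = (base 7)144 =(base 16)51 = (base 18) 49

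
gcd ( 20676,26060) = 4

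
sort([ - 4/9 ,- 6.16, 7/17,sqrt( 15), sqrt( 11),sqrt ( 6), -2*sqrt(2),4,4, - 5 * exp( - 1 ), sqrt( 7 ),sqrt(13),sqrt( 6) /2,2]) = [ - 6.16, - 2*sqrt( 2), - 5 * exp( - 1 ), - 4/9, 7/17,sqrt( 6)/2, 2,sqrt( 6),sqrt( 7), sqrt( 11 ),sqrt (13) , sqrt( 15 ), 4,4]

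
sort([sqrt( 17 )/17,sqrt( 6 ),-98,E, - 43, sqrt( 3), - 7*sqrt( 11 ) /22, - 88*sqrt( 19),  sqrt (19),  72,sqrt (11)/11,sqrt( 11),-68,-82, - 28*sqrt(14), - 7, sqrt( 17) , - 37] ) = [ - 88*sqrt(19), - 28*sqrt(14), - 98, - 82, - 68, - 43, - 37,-7,-7*sqrt( 11)/22,sqrt(17)/17,sqrt(11)/11,sqrt(3), sqrt( 6),E,sqrt ( 11) , sqrt( 17 ),sqrt(19),72 ] 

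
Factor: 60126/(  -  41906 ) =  - 3^1 * 11^1*23^(- 1) = - 33/23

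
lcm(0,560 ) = 0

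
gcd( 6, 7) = 1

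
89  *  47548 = 4231772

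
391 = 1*391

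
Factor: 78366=2^1 * 3^1*37^1*353^1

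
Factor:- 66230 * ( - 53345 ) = 2^1*5^2 * 37^1*47^1*179^1*227^1 = 3533039350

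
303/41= 7 + 16/41 = 7.39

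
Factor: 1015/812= 2^( - 2) * 5^1 = 5/4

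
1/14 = 1/14  =  0.07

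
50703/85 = 50703/85 = 596.51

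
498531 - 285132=213399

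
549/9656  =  549/9656= 0.06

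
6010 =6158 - 148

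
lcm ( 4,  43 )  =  172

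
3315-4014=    - 699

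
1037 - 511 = 526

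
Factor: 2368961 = 7^1 * 338423^1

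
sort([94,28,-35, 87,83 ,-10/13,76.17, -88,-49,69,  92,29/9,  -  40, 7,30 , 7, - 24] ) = [ - 88, - 49, - 40, - 35, - 24  , -10/13, 29/9 , 7, 7,28,30, 69,76.17,83,87, 92,94] 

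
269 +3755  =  4024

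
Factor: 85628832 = 2^5*3^1*891967^1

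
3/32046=1/10682 = 0.00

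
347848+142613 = 490461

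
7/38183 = 7/38183= 0.00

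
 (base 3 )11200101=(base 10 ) 3412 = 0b110101010100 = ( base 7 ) 12643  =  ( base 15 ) 1027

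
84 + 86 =170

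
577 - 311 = 266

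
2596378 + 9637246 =12233624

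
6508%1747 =1267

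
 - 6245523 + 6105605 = - 139918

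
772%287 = 198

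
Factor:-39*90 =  - 2^1*3^3*5^1*13^1 = - 3510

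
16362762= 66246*247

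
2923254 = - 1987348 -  - 4910602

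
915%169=70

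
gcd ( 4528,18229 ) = 1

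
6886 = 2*3443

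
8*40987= 327896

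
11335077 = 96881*117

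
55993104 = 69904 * 801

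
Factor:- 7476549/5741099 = - 3^1*7^(  -  1)*13^ ( - 2)*17^1*23^(  -  1)*31^1 * 211^( - 1)*4729^1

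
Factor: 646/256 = 2^( - 7 )*17^1*19^1 = 323/128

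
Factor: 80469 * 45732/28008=2^( - 1)*3^1*37^1 * 103^1*389^ ( - 1)*8941^1 = 102222453/778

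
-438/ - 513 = 146/171= 0.85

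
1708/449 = 3 + 361/449 = 3.80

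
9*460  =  4140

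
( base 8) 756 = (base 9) 608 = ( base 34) ei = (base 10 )494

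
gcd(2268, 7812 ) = 252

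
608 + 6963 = 7571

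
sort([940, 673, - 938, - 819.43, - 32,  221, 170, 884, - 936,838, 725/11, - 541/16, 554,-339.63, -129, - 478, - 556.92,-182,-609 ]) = [ - 938,-936 , - 819.43, - 609,  -  556.92, - 478, -339.63, - 182, - 129,-541/16, - 32, 725/11, 170, 221,554,673, 838  ,  884  ,  940]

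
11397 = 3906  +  7491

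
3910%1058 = 736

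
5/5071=5/5071 =0.00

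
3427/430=7 + 417/430  =  7.97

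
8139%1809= 903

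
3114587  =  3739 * 833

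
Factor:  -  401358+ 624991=223633^1= 223633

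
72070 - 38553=33517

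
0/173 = 0 = 0.00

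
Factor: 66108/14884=16527/3721  =  3^1*7^1*61^( - 2 )*787^1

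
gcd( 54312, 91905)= 3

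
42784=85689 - 42905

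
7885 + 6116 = 14001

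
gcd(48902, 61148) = 2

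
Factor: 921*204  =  2^2*3^2*17^1*307^1 = 187884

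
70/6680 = 7/668 = 0.01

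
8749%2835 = 244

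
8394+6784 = 15178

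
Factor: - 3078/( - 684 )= 9/2 =2^( - 1)*3^2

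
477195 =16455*29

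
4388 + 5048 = 9436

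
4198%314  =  116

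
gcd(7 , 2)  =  1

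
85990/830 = 8599/83 = 103.60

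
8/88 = 1/11  =  0.09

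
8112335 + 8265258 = 16377593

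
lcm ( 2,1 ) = 2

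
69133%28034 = 13065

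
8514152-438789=8075363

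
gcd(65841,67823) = 1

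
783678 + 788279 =1571957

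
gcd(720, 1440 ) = 720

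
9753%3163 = 264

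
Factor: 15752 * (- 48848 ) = - 769453696 = - 2^7 * 11^1 * 43^1 * 71^1*179^1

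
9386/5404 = 4693/2702= 1.74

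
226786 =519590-292804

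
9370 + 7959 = 17329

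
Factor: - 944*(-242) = 2^5*11^2* 59^1 = 228448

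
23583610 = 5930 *3977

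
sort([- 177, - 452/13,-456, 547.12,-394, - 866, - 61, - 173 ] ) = [ - 866,  -  456, - 394,- 177, - 173, - 61, - 452/13,547.12] 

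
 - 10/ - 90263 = 10/90263  =  0.00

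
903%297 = 12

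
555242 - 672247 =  - 117005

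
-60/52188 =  - 1 + 4344/4349  =  - 0.00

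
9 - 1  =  8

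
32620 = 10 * 3262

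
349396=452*773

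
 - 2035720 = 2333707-4369427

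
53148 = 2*26574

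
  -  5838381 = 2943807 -8782188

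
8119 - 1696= 6423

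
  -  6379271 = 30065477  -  36444748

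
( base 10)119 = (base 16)77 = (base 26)4F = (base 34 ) 3H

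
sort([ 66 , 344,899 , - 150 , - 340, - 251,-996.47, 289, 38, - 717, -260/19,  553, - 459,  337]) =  [-996.47, - 717, - 459, - 340, - 251, - 150, - 260/19,  38, 66,289 , 337,344,553,899]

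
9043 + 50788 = 59831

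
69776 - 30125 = 39651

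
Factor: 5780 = 2^2*5^1*17^2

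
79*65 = 5135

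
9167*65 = 595855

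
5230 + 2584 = 7814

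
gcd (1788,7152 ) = 1788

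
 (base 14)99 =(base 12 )b3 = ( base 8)207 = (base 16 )87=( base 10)135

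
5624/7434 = 2812/3717 = 0.76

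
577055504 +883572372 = 1460627876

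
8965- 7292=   1673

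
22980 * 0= 0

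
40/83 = 40/83 = 0.48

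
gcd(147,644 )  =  7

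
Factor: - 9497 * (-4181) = 37^1*113^1*9497^1 = 39706957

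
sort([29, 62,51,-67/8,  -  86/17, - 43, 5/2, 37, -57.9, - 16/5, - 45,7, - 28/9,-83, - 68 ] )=[ - 83, -68,-57.9, - 45, - 43, - 67/8, - 86/17, - 16/5 , - 28/9, 5/2,  7, 29, 37,51, 62 ]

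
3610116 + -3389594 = 220522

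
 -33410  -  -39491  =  6081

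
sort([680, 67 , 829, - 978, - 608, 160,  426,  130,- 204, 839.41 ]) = [ - 978, - 608, - 204, 67, 130,  160,426 , 680,829,839.41 ] 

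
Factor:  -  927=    - 3^2 * 103^1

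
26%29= 26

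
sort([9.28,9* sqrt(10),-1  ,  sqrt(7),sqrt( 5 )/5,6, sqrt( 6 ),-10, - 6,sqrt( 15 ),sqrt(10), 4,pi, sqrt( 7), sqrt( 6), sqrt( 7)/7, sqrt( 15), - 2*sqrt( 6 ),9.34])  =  [-10, - 6,-2*sqrt( 6), - 1, sqrt( 7) /7,  sqrt( 5 ) /5 , sqrt(6 ) , sqrt( 6 ), sqrt (7), sqrt(7), pi,sqrt( 10), sqrt( 15 ), sqrt( 15 ), 4 , 6, 9.28,  9.34,9*sqrt (10 ) ]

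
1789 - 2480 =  - 691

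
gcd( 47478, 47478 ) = 47478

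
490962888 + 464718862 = 955681750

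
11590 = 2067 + 9523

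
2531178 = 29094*87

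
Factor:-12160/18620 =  - 2^5 * 7^( - 2)=- 32/49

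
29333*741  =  21735753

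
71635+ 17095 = 88730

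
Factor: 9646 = 2^1*7^1*13^1*53^1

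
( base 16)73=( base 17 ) 6d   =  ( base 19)61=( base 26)4b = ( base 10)115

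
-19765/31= -638 + 13/31 = -  637.58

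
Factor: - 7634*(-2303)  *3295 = 2^1*5^1 * 7^2*11^1*47^1*347^1 * 659^1 = 57929731090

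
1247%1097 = 150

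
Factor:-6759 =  - 3^2 * 751^1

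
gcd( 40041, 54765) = 9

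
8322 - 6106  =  2216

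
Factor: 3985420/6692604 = 3^( - 1 )*5^1*89^1*2239^1*557717^( - 1) = 996355/1673151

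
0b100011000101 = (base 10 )2245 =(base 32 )265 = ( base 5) 32440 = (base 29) 2JC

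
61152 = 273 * 224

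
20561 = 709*29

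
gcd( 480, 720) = 240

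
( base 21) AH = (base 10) 227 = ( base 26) 8j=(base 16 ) e3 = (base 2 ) 11100011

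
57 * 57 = 3249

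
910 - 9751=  - 8841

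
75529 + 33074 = 108603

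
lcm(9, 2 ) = 18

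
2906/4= 726 + 1/2 = 726.50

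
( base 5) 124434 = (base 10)4994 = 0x1382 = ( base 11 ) 3830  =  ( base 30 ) 5ge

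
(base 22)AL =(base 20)C1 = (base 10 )241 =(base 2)11110001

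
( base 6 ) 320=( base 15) 80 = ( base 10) 120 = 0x78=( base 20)60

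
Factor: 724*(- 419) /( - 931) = 303356/931 = 2^2*7^ ( - 2)*19^( - 1)*181^1*419^1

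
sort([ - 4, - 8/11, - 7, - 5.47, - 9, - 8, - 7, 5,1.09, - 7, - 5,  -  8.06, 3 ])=[-9 ,  -  8.06, - 8, - 7 , - 7, - 7 , - 5.47, - 5, - 4, - 8/11, 1.09, 3,  5] 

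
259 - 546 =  - 287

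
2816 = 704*4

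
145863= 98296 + 47567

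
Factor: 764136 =2^3*3^2*10613^1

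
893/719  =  1+174/719=1.24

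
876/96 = 9 + 1/8=9.12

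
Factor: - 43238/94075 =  -2^1*5^(  -  2)*13^1 *53^( - 1) * 71^( - 1)*1663^1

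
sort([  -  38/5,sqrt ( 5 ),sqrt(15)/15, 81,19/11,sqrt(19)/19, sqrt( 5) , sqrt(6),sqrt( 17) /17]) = [ - 38/5,sqrt(19)/19, sqrt(17)/17,sqrt( 15)/15,19/11,sqrt( 5),sqrt(5),sqrt(6), 81 ]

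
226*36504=8249904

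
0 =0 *6070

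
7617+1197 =8814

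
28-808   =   - 780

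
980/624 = 245/156 = 1.57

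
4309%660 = 349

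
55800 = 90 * 620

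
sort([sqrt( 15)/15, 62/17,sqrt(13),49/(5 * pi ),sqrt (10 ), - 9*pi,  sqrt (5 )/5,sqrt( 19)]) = [-9 * pi, sqrt( 15) /15,sqrt(5)/5,  49/( 5*pi),sqrt( 10 ),sqrt(13 ),62/17,sqrt( 19 )] 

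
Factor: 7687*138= 2^1 *3^1*23^1*7687^1 = 1060806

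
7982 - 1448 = 6534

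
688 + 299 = 987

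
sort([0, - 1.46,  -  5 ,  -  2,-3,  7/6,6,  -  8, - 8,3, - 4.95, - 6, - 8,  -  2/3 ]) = [ - 8,  -  8, - 8, - 6, - 5, - 4.95,  -  3, - 2, -1.46, - 2/3,0 , 7/6, 3, 6]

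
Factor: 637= 7^2*13^1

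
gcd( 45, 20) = 5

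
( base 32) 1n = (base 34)1L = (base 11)50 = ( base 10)55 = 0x37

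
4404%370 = 334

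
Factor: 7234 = 2^1*3617^1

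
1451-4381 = -2930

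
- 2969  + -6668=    - 9637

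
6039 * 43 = 259677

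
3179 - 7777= - 4598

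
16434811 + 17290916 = 33725727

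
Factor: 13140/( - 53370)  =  -146/593   =  -2^1*73^1 * 593^(-1) 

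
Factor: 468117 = 3^2 * 13^1*  4001^1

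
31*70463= 2184353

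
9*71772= 645948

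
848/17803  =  848/17803 = 0.05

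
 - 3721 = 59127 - 62848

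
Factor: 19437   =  3^1 * 11^1*19^1*31^1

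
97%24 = 1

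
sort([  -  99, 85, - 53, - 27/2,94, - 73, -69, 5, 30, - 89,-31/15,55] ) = [ -99,  -  89, - 73,-69 , - 53  , - 27/2, - 31/15, 5,30,55, 85,94 ] 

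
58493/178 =58493/178=328.61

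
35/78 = 35/78 = 0.45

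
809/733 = 809/733= 1.10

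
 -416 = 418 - 834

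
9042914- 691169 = 8351745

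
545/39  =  545/39 = 13.97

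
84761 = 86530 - 1769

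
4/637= 4/637 = 0.01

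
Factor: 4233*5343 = 22616919 = 3^2*13^1*17^1*83^1*137^1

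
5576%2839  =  2737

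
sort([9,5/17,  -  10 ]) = [ - 10  ,  5/17,9]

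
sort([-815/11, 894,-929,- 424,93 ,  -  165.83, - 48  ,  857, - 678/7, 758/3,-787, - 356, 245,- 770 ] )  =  [ - 929, -787, - 770, -424,-356 , - 165.83, - 678/7, - 815/11,-48,  93,245, 758/3 , 857, 894 ] 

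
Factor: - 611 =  - 13^1*47^1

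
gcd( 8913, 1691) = 1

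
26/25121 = 26/25121=   0.00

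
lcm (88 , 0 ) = 0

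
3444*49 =168756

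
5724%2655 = 414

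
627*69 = 43263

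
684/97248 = 57/8104 = 0.01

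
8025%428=321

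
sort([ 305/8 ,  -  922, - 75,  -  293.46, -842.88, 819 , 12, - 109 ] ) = [ -922, -842.88,-293.46,- 109, - 75,12 , 305/8, 819]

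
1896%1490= 406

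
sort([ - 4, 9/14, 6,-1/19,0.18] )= [-4,-1/19,0.18 , 9/14, 6 ] 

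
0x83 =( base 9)155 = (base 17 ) 7c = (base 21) 65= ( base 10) 131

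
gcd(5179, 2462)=1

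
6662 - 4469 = 2193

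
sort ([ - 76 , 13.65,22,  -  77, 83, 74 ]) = [ - 77, - 76, 13.65,22,74, 83 ]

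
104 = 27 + 77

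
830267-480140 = 350127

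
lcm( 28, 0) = 0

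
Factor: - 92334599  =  - 7^1*17^1 * 769^1*1009^1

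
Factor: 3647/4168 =2^( - 3 )  *7^1 = 7/8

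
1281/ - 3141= -427/1047 = - 0.41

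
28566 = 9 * 3174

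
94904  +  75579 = 170483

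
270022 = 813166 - 543144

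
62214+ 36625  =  98839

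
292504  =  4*73126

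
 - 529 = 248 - 777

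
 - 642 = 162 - 804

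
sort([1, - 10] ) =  [ - 10,1 ] 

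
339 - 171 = 168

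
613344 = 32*19167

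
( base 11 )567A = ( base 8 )16454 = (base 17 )18E5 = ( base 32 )79C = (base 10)7468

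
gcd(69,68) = 1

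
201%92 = 17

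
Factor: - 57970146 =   -  2^1*3^1* 13^1*41^1*18127^1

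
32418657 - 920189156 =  - 887770499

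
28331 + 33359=61690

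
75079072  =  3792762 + 71286310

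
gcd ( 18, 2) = 2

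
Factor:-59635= - 5^1 *11927^1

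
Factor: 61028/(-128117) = - 2^2*73^1*613^(-1) =- 292/613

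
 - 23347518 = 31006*( - 753)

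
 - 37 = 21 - 58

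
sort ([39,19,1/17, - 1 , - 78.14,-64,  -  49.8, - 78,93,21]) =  [ - 78.14,  -  78, - 64, - 49.8,-1, 1/17,19,21, 39, 93 ]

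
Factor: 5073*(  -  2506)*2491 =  - 31667928558=- 2^1*3^1*7^1*19^1 * 47^1*53^1*89^1*179^1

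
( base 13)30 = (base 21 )1I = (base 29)1a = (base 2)100111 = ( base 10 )39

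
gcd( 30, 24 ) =6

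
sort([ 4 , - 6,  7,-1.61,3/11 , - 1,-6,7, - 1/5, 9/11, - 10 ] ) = [ - 10, - 6,-6,  -  1.61, -1, -1/5, 3/11  ,  9/11,4,7, 7]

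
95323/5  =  19064+3/5= 19064.60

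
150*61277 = 9191550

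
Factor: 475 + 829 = 2^3*163^1 = 1304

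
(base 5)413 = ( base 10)108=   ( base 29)3L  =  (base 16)6C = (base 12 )90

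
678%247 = 184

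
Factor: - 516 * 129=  - 66564= - 2^2 * 3^2* 43^2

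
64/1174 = 32/587= 0.05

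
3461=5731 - 2270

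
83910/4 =20977 + 1/2 =20977.50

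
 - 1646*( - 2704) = 4450784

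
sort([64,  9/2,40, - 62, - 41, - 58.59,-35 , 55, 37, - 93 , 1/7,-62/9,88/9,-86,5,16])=[ - 93, - 86 , - 62, - 58.59,-41, - 35, - 62/9 , 1/7,9/2,5,88/9,  16,37,40,  55, 64] 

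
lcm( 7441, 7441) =7441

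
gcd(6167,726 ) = 1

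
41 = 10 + 31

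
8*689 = 5512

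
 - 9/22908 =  - 3/7636 = -0.00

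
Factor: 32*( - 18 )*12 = -6912 = - 2^8*3^3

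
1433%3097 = 1433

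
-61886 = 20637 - 82523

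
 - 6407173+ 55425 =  - 6351748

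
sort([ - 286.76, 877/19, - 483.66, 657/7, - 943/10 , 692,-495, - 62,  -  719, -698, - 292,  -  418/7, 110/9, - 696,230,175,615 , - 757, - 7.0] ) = [ - 757, - 719,- 698, - 696,-495,  -  483.66,-292, - 286.76,-943/10,- 62, - 418/7,  -  7.0, 110/9, 877/19,657/7, 175, 230, 615,692]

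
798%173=106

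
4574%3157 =1417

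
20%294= 20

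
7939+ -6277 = 1662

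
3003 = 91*33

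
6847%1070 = 427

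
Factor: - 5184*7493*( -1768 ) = 2^9*3^4*13^1 * 17^1*59^1 * 127^1 = 68675682816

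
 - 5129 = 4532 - 9661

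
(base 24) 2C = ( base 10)60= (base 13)48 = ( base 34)1q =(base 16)3C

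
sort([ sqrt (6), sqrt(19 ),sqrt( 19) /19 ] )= [ sqrt ( 19)/19,sqrt( 6),  sqrt (19 ) ]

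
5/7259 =5/7259 = 0.00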